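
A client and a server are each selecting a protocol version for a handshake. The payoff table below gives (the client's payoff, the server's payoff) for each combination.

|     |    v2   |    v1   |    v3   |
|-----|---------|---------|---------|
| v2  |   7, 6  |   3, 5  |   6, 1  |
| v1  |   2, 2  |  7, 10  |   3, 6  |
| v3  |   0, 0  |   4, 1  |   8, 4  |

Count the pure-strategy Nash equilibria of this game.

3

Both v2: the client gets 7 (best alternative 2); the server gets 6 (best alternative 5). Neither deviates — NE.
Both v1: the client gets 7 (best alternative 4); the server gets 10 (best alternative 6). Neither deviates — NE.
Both v3: the client gets 8 (best alternative 6); the server gets 4 (best alternative 1). Neither deviates — NE.
(v3, v1) is not a NE: the client would switch to v1 (7 > 4).
No other cell survives both best-response checks, so there are 3 pure NE.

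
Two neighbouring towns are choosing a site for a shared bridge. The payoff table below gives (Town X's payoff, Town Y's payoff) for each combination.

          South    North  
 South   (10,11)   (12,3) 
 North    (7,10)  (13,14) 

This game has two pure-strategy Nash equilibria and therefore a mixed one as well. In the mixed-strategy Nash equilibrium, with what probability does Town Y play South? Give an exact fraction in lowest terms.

Town Y's mix q on South must make Town X indifferent between South and North.
Town X's payoff from South: 10q + 12(1−q). From North: 7q + 13(1−q).
Set equal: 3q = 1(1−q) → q = 1/4.

1/4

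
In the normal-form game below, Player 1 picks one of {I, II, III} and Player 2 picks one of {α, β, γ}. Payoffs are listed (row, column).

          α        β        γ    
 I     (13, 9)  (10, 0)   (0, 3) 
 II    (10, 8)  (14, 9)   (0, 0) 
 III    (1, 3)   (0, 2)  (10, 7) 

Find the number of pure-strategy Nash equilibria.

3

(I, α): Player 1 gets 13 (best alternative 10); Player 2 gets 9 (best alternative 3). Neither deviates — NE.
(II, β): Player 1 gets 14 (best alternative 10); Player 2 gets 9 (best alternative 8). Neither deviates — NE.
(III, γ): Player 1 gets 10 (best alternative 0); Player 2 gets 7 (best alternative 3). Neither deviates — NE.
(I, γ) is not a NE: Player 1 would switch to III (10 > 0).
No other cell survives both best-response checks, so there are 3 pure NE.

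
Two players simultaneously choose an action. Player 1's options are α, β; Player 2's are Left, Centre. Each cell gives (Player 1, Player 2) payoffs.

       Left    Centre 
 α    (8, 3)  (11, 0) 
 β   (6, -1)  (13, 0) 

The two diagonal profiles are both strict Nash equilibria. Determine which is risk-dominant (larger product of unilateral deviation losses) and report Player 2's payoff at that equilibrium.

3

At (α, Left): Player 1 loses 8 − 6 = 2 by deviating; Player 2 loses 3 − 0 = 3. Product = 2·3 = 6.
At (β, Centre): Player 1 loses 13 − 11 = 2 by deviating; Player 2 loses 0 − (-1) = 1. Product = 2·1 = 2.
6 > 2, so (α, Left) is risk-dominant. Player 2's payoff there is 3.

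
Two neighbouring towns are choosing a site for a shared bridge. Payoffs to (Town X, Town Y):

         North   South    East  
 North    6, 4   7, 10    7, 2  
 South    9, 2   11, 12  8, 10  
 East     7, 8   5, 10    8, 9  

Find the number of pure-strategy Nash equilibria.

1

Both South: Town X gets 11 (best alternative 7); Town Y gets 12 (best alternative 10). Neither deviates — NE.
Both North is not a NE: Town X would switch to South (9 > 6).
No other cell survives both best-response checks, so there is 1 pure NE.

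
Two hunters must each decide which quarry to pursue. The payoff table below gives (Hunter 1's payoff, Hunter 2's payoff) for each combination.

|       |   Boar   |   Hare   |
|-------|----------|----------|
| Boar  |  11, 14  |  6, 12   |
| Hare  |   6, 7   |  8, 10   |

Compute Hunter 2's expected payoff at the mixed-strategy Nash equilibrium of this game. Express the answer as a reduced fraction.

Hunter 1 mixes with probability p on Boar, chosen so Hunter 2 is indifferent: 14p + 7(1−p) = 12p + 10(1−p) gives p = 3/5.
Hunter 2's expected payoff is 14·3/5 + 7·2/5 = 56/5.

56/5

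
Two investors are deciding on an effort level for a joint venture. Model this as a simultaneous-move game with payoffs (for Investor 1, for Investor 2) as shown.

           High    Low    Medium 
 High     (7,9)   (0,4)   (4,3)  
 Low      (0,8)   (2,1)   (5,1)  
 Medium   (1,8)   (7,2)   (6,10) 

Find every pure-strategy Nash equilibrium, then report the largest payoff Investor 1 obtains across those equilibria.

Both High is a pure NE (Investor 1: 7 ≥ 1; Investor 2: 9 ≥ 4). Investor 1 gets 7.
Both Medium is a pure NE (Investor 1: 6 ≥ 5; Investor 2: 10 ≥ 8). Investor 1 gets 6.
Every other cell has a profitable deviation for at least one player. Highest of {7, 6} is 7.

7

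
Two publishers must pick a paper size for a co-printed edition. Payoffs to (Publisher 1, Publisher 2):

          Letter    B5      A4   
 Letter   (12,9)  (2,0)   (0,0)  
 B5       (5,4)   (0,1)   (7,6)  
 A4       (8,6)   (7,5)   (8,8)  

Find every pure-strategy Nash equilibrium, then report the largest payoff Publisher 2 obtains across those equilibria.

9

Both Letter is a pure NE (Publisher 1: 12 ≥ 8; Publisher 2: 9 ≥ 0). Publisher 2 gets 9.
Both A4 is a pure NE (Publisher 1: 8 ≥ 7; Publisher 2: 8 ≥ 6). Publisher 2 gets 8.
Every other cell has a profitable deviation for at least one player. Highest of {9, 8} is 9.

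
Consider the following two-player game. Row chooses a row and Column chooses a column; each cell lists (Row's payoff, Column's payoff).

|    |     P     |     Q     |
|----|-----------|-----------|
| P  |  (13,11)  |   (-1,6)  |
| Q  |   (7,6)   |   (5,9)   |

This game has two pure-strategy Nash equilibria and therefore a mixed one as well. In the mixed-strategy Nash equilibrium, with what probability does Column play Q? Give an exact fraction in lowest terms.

Column's mix q on P must make Row indifferent between P and Q.
Row's payoff from P: 13q + (-1)(1−q). From Q: 7q + 5(1−q).
Set equal: 6q = 6(1−q) → q = 6/12 = 1/2.
Probability on Q is 1 − 1/2 = 1/2.

1/2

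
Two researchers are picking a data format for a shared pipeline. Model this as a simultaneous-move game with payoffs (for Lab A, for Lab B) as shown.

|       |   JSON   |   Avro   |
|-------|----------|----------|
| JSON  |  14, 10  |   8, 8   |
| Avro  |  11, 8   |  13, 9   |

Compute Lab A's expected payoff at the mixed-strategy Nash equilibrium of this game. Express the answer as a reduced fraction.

47/4

Lab B mixes with probability q on JSON, chosen so Lab A is indifferent: 14q + 8(1−q) = 11q + 13(1−q) gives q = 5/8.
Lab A's expected payoff (from either row, since indifferent) is 14·5/8 + 8·3/8 = 47/4.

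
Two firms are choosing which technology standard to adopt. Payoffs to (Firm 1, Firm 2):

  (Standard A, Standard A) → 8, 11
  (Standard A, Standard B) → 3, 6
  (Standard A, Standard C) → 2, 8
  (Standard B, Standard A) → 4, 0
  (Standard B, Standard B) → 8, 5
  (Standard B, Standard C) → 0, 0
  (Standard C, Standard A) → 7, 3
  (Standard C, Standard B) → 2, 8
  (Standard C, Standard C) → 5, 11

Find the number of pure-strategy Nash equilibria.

Both Standard A: Firm 1 gets 8 (best alternative 7); Firm 2 gets 11 (best alternative 8). Neither deviates — NE.
Both Standard B: Firm 1 gets 8 (best alternative 3); Firm 2 gets 5 (best alternative 0). Neither deviates — NE.
Both Standard C: Firm 1 gets 5 (best alternative 2); Firm 2 gets 11 (best alternative 8). Neither deviates — NE.
(Standard C, Standard A) is not a NE: Firm 1 would switch to Standard A (8 > 7).
No other cell survives both best-response checks, so there are 3 pure NE.

3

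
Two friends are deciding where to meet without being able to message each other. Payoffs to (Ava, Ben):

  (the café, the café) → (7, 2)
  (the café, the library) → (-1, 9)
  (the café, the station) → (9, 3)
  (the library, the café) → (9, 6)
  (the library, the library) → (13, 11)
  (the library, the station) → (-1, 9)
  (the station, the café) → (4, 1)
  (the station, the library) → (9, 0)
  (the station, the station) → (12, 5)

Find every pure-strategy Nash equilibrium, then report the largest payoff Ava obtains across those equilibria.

Both the library is a pure NE (Ava: 13 ≥ 9; Ben: 11 ≥ 9). Ava gets 13.
Both the station is a pure NE (Ava: 12 ≥ 9; Ben: 5 ≥ 1). Ava gets 12.
Every other cell has a profitable deviation for at least one player. Highest of {13, 12} is 13.

13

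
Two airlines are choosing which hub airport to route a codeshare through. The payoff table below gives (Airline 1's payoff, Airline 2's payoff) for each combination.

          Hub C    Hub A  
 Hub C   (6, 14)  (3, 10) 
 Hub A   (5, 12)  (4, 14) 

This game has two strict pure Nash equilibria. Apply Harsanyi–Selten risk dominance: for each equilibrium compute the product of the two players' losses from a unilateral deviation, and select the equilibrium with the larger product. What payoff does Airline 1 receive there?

At both Hub C: Airline 1 loses 6 − 5 = 1 by deviating; Airline 2 loses 14 − 10 = 4. Product = 1·4 = 4.
At both Hub A: Airline 1 loses 4 − 3 = 1 by deviating; Airline 2 loses 14 − 12 = 2. Product = 1·2 = 2.
4 > 2, so both Hub C is risk-dominant. Airline 1's payoff there is 6.

6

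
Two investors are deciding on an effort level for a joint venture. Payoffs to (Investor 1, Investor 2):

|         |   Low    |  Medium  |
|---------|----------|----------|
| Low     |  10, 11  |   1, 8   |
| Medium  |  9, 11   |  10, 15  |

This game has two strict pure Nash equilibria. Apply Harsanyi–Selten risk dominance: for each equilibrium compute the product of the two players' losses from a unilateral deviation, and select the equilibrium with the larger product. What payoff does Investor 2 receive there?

At both Low: Investor 1 loses 10 − 9 = 1 by deviating; Investor 2 loses 11 − 8 = 3. Product = 1·3 = 3.
At both Medium: Investor 1 loses 10 − 1 = 9 by deviating; Investor 2 loses 15 − 11 = 4. Product = 9·4 = 36.
36 > 3, so both Medium is risk-dominant. Investor 2's payoff there is 15.

15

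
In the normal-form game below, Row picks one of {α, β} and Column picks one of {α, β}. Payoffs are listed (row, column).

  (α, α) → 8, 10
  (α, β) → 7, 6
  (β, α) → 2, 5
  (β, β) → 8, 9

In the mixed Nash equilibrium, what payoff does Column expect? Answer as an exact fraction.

Row mixes with probability p on α, chosen so Column is indifferent: 10p + 5(1−p) = 6p + 9(1−p) gives p = 1/2.
Column's expected payoff is 10·1/2 + 5·1/2 = 15/2.

15/2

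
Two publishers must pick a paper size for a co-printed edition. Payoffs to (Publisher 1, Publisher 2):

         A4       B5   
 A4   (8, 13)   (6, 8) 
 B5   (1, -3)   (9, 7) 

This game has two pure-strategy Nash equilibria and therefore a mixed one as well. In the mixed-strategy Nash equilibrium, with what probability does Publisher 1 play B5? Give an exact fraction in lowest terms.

Publisher 1's mix p on A4 must make Publisher 2 indifferent between A4 and B5.
Publisher 2's payoff from A4: 13p + (-3)(1−p). From B5: 8p + 7(1−p).
Set equal: 5p = 10(1−p) → p = 10/15 = 2/3.
Probability on B5 is 1 − 2/3 = 1/3.

1/3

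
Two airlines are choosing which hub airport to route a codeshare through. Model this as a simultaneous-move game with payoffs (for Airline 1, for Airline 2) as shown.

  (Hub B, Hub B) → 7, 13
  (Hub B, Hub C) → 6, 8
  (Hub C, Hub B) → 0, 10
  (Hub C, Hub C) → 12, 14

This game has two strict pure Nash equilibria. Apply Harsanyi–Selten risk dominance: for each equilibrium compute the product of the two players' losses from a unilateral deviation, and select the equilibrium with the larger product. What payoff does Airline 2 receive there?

13

At both Hub B: Airline 1 loses 7 − 0 = 7 by deviating; Airline 2 loses 13 − 8 = 5. Product = 7·5 = 35.
At both Hub C: Airline 1 loses 12 − 6 = 6 by deviating; Airline 2 loses 14 − 10 = 4. Product = 6·4 = 24.
35 > 24, so both Hub B is risk-dominant. Airline 2's payoff there is 13.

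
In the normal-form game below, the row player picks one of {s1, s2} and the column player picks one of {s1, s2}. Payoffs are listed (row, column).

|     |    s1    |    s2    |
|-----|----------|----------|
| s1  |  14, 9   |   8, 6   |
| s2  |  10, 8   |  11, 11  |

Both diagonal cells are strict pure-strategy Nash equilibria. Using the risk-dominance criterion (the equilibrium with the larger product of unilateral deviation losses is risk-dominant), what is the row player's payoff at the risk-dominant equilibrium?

14

At both s1: the row player loses 14 − 10 = 4 by deviating; the column player loses 9 − 6 = 3. Product = 4·3 = 12.
At both s2: the row player loses 11 − 8 = 3 by deviating; the column player loses 11 − 8 = 3. Product = 3·3 = 9.
12 > 9, so both s1 is risk-dominant. The row player's payoff there is 14.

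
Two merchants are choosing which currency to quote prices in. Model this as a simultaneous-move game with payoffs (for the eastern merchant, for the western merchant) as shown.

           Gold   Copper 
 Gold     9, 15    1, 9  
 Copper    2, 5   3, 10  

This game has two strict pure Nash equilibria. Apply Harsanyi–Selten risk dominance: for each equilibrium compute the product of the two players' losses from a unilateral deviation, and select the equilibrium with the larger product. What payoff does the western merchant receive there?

At both Gold: the eastern merchant loses 9 − 2 = 7 by deviating; the western merchant loses 15 − 9 = 6. Product = 7·6 = 42.
At both Copper: the eastern merchant loses 3 − 1 = 2 by deviating; the western merchant loses 10 − 5 = 5. Product = 2·5 = 10.
42 > 10, so both Gold is risk-dominant. The western merchant's payoff there is 15.

15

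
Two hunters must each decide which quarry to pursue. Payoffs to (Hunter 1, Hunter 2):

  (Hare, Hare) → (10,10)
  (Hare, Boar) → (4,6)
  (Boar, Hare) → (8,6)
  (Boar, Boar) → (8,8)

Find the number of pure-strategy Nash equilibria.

Both Hare: Hunter 1 gets 10 (best alternative 8); Hunter 2 gets 10 (best alternative 6). Neither deviates — NE.
Both Boar: Hunter 1 gets 8 (best alternative 4); Hunter 2 gets 8 (best alternative 6). Neither deviates — NE.
(Boar, Hare) is not a NE: Hunter 1 would switch to Hare (10 > 8).
No other cell survives both best-response checks, so there are 2 pure NE.

2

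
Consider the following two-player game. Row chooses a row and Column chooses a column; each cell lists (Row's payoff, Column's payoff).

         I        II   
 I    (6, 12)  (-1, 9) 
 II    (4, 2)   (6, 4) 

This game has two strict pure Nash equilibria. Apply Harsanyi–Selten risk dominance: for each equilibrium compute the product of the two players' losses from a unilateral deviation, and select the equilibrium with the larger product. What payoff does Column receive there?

At both I: Row loses 6 − 4 = 2 by deviating; Column loses 12 − 9 = 3. Product = 2·3 = 6.
At both II: Row loses 6 − (-1) = 7 by deviating; Column loses 4 − 2 = 2. Product = 7·2 = 14.
14 > 6, so both II is risk-dominant. Column's payoff there is 4.

4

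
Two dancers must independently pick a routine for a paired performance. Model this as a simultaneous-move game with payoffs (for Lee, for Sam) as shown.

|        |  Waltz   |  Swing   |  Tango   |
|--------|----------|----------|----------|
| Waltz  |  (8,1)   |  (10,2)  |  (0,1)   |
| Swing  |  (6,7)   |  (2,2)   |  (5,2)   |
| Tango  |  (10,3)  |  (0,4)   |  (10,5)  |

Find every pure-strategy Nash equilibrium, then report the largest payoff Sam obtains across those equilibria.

5

(Waltz, Swing) is a pure NE (Lee: 10 ≥ 2; Sam: 2 ≥ 1). Sam gets 2.
Both Tango is a pure NE (Lee: 10 ≥ 5; Sam: 5 ≥ 4). Sam gets 5.
Every other cell has a profitable deviation for at least one player. Highest of {2, 5} is 5.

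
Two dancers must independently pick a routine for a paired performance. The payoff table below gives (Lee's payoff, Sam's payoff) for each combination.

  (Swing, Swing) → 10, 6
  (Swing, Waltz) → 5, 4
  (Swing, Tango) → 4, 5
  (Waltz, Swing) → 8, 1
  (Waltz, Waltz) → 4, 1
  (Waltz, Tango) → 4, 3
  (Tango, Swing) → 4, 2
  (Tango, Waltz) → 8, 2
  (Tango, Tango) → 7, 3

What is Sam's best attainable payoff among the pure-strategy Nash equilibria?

Both Swing is a pure NE (Lee: 10 ≥ 8; Sam: 6 ≥ 5). Sam gets 6.
Both Tango is a pure NE (Lee: 7 ≥ 4; Sam: 3 ≥ 2). Sam gets 3.
Every other cell has a profitable deviation for at least one player. Highest of {6, 3} is 6.

6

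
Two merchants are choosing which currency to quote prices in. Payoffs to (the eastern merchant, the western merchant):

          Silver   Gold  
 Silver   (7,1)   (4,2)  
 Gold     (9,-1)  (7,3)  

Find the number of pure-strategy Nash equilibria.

Both Gold: the eastern merchant gets 7 (best alternative 4); the western merchant gets 3 (best alternative -1). Neither deviates — NE.
Both Silver is not a NE: the eastern merchant would switch to Gold (9 > 7).
No other cell survives both best-response checks, so there is 1 pure NE.

1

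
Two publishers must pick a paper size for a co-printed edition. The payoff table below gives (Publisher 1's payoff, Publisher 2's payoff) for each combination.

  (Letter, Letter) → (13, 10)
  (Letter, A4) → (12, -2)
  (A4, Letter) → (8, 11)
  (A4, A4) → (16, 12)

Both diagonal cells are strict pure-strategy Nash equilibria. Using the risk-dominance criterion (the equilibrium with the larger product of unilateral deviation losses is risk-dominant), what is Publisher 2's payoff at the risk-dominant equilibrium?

At both Letter: Publisher 1 loses 13 − 8 = 5 by deviating; Publisher 2 loses 10 − (-2) = 12. Product = 5·12 = 60.
At both A4: Publisher 1 loses 16 − 12 = 4 by deviating; Publisher 2 loses 12 − 11 = 1. Product = 4·1 = 4.
60 > 4, so both Letter is risk-dominant. Publisher 2's payoff there is 10.

10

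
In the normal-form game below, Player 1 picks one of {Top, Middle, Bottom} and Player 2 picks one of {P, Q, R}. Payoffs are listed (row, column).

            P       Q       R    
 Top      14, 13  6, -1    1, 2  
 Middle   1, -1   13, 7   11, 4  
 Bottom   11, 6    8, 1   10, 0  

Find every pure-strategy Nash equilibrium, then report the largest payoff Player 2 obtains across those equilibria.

13

(Top, P) is a pure NE (Player 1: 14 ≥ 11; Player 2: 13 ≥ 2). Player 2 gets 13.
(Middle, Q) is a pure NE (Player 1: 13 ≥ 8; Player 2: 7 ≥ 4). Player 2 gets 7.
Every other cell has a profitable deviation for at least one player. Highest of {13, 7} is 13.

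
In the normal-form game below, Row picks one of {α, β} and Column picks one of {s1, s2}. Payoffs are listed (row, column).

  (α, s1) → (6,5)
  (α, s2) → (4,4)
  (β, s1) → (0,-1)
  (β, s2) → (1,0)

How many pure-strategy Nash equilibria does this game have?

1

(α, s1): Row gets 6 (best alternative 0); Column gets 5 (best alternative 4). Neither deviates — NE.
(β, s2) is not a NE: Row would switch to α (4 > 1).
No other cell survives both best-response checks, so there is 1 pure NE.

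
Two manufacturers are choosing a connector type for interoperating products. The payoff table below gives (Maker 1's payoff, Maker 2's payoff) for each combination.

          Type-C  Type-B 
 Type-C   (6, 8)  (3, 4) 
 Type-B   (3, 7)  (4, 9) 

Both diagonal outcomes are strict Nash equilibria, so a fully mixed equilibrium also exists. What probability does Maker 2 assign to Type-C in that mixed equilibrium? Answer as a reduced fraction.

Maker 2's mix q on Type-C must make Maker 1 indifferent between Type-C and Type-B.
Maker 1's payoff from Type-C: 6q + 3(1−q). From Type-B: 3q + 4(1−q).
Set equal: 3q = 1(1−q) → q = 1/4.

1/4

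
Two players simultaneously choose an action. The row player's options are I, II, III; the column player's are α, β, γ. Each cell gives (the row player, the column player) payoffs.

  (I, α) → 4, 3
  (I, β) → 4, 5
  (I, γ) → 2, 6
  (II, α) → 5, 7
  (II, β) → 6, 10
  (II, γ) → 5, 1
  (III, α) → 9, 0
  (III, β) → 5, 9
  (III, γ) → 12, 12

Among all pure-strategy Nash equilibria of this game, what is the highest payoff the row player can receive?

12

(II, β) is a pure NE (the row player: 6 ≥ 5; the column player: 10 ≥ 7). The row player gets 6.
(III, γ) is a pure NE (the row player: 12 ≥ 5; the column player: 12 ≥ 9). The row player gets 12.
Every other cell has a profitable deviation for at least one player. Highest of {6, 12} is 12.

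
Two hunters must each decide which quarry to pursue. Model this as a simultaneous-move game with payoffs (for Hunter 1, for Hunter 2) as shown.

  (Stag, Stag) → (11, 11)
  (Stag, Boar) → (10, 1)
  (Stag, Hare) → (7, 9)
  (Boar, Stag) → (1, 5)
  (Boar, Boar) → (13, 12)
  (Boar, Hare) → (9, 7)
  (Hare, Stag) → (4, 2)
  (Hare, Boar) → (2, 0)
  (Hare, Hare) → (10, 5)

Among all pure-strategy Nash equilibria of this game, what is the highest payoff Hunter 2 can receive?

12

Both Stag is a pure NE (Hunter 1: 11 ≥ 4; Hunter 2: 11 ≥ 9). Hunter 2 gets 11.
Both Boar is a pure NE (Hunter 1: 13 ≥ 10; Hunter 2: 12 ≥ 7). Hunter 2 gets 12.
Both Hare is a pure NE (Hunter 1: 10 ≥ 9; Hunter 2: 5 ≥ 2). Hunter 2 gets 5.
Every other cell has a profitable deviation for at least one player. Highest of {11, 12, 5} is 12.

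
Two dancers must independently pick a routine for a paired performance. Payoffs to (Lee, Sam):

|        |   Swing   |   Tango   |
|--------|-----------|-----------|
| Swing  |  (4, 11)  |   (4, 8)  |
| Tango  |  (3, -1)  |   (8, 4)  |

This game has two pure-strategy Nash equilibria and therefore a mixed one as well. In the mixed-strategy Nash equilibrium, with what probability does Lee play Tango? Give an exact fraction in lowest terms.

3/8

Lee's mix p on Swing must make Sam indifferent between Swing and Tango.
Sam's payoff from Swing: 11p + (-1)(1−p). From Tango: 8p + 4(1−p).
Set equal: 3p = 5(1−p) → p = 5/8.
Probability on Tango is 1 − 5/8 = 3/8.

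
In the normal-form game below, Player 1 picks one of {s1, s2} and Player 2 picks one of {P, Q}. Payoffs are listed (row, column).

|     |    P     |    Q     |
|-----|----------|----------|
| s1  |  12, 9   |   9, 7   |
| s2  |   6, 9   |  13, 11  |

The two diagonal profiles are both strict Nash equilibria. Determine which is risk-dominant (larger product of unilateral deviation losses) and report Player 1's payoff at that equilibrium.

At (s1, P): Player 1 loses 12 − 6 = 6 by deviating; Player 2 loses 9 − 7 = 2. Product = 6·2 = 12.
At (s2, Q): Player 1 loses 13 − 9 = 4 by deviating; Player 2 loses 11 − 9 = 2. Product = 4·2 = 8.
12 > 8, so (s1, P) is risk-dominant. Player 1's payoff there is 12.

12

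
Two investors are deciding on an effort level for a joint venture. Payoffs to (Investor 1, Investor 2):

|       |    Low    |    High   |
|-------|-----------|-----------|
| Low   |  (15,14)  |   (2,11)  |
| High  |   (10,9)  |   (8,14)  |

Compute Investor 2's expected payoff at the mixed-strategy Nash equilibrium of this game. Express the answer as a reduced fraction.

97/8

Investor 1 mixes with probability p on Low, chosen so Investor 2 is indifferent: 14p + 9(1−p) = 11p + 14(1−p) gives p = 5/8.
Investor 2's expected payoff is 14·5/8 + 9·3/8 = 97/8.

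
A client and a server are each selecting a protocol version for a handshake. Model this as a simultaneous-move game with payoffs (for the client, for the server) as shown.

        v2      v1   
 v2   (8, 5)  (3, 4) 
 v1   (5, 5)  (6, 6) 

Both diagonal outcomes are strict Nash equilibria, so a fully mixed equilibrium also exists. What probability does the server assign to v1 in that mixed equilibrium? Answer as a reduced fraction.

1/2

The server's mix q on v2 must make the client indifferent between v2 and v1.
The client's payoff from v2: 8q + 3(1−q). From v1: 5q + 6(1−q).
Set equal: 3q = 3(1−q) → q = 3/6 = 1/2.
Probability on v1 is 1 − 1/2 = 1/2.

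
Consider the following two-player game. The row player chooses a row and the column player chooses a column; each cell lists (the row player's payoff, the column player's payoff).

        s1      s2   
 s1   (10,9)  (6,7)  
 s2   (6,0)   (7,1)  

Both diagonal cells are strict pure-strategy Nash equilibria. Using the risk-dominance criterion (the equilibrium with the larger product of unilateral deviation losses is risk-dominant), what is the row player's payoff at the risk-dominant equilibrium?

10

At both s1: the row player loses 10 − 6 = 4 by deviating; the column player loses 9 − 7 = 2. Product = 4·2 = 8.
At both s2: the row player loses 7 − 6 = 1 by deviating; the column player loses 1 − 0 = 1. Product = 1·1 = 1.
8 > 1, so both s1 is risk-dominant. The row player's payoff there is 10.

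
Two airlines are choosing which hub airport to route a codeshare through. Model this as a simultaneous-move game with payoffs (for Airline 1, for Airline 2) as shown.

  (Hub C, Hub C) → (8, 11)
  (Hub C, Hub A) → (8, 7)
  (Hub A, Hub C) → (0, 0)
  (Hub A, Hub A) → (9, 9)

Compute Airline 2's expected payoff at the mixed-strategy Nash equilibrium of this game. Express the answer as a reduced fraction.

Airline 1 mixes with probability p on Hub C, chosen so Airline 2 is indifferent: 11p + 0(1−p) = 7p + 9(1−p) gives p = 9/13.
Airline 2's expected payoff is 11·9/13 + 0·4/13 = 99/13.

99/13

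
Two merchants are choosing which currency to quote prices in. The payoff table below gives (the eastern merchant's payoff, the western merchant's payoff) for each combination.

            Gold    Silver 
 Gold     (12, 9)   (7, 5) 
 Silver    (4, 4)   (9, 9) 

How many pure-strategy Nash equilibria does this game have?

2

Both Gold: the eastern merchant gets 12 (best alternative 4); the western merchant gets 9 (best alternative 5). Neither deviates — NE.
Both Silver: the eastern merchant gets 9 (best alternative 7); the western merchant gets 9 (best alternative 4). Neither deviates — NE.
(Silver, Gold) is not a NE: the eastern merchant would switch to Gold (12 > 4).
No other cell survives both best-response checks, so there are 2 pure NE.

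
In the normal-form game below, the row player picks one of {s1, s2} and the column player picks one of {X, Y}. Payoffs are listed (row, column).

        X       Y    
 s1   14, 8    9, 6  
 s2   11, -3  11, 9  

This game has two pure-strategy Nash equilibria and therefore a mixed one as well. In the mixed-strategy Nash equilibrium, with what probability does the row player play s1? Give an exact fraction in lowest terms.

6/7

The row player's mix p on s1 must make the column player indifferent between X and Y.
The column player's payoff from X: 8p + (-3)(1−p). From Y: 6p + 9(1−p).
Set equal: 2p = 12(1−p) → p = 12/14 = 6/7.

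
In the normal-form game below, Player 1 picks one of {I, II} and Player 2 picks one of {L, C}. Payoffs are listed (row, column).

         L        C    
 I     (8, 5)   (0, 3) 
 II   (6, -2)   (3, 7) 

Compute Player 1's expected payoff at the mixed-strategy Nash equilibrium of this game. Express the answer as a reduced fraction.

24/5

Player 2 mixes with probability q on L, chosen so Player 1 is indifferent: 8q + 0(1−q) = 6q + 3(1−q) gives q = 3/5.
Player 1's expected payoff (from either row, since indifferent) is 8·3/5 + 0·2/5 = 24/5.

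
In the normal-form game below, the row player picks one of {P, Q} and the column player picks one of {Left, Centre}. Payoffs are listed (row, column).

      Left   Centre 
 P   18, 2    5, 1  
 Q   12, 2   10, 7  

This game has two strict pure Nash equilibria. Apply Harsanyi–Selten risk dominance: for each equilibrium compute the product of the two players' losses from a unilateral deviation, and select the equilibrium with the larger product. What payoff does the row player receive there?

At (P, Left): the row player loses 18 − 12 = 6 by deviating; the column player loses 2 − 1 = 1. Product = 6·1 = 6.
At (Q, Centre): the row player loses 10 − 5 = 5 by deviating; the column player loses 7 − 2 = 5. Product = 5·5 = 25.
25 > 6, so (Q, Centre) is risk-dominant. The row player's payoff there is 10.

10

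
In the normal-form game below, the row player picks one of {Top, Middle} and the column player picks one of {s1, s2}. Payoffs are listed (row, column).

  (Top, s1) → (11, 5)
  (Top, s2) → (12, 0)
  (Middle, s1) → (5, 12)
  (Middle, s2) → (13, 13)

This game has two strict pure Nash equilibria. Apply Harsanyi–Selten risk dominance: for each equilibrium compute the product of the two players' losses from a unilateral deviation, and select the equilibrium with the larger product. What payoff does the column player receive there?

5

At (Top, s1): the row player loses 11 − 5 = 6 by deviating; the column player loses 5 − 0 = 5. Product = 6·5 = 30.
At (Middle, s2): the row player loses 13 − 12 = 1 by deviating; the column player loses 13 − 12 = 1. Product = 1·1 = 1.
30 > 1, so (Top, s1) is risk-dominant. The column player's payoff there is 5.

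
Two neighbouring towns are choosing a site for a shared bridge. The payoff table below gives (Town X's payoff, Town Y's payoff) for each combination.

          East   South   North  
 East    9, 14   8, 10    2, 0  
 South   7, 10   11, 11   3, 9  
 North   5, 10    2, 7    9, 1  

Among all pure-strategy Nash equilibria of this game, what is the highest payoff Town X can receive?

11

Both East is a pure NE (Town X: 9 ≥ 7; Town Y: 14 ≥ 10). Town X gets 9.
Both South is a pure NE (Town X: 11 ≥ 8; Town Y: 11 ≥ 10). Town X gets 11.
Every other cell has a profitable deviation for at least one player. Highest of {9, 11} is 11.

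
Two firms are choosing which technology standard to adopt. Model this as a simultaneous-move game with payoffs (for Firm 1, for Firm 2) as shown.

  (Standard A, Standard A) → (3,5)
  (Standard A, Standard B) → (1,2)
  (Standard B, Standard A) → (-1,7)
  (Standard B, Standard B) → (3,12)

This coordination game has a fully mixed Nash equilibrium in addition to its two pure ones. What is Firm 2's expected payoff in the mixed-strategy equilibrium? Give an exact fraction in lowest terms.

23/4

Firm 1 mixes with probability p on Standard A, chosen so Firm 2 is indifferent: 5p + 7(1−p) = 2p + 12(1−p) gives p = 5/8.
Firm 2's expected payoff is 5·5/8 + 7·3/8 = 23/4.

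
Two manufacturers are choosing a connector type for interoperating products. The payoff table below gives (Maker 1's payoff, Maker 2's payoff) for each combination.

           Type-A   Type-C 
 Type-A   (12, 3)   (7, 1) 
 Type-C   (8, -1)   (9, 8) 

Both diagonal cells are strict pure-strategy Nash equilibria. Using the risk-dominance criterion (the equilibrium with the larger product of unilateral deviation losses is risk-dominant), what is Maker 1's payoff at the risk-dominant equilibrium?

9

At both Type-A: Maker 1 loses 12 − 8 = 4 by deviating; Maker 2 loses 3 − 1 = 2. Product = 4·2 = 8.
At both Type-C: Maker 1 loses 9 − 7 = 2 by deviating; Maker 2 loses 8 − (-1) = 9. Product = 2·9 = 18.
18 > 8, so both Type-C is risk-dominant. Maker 1's payoff there is 9.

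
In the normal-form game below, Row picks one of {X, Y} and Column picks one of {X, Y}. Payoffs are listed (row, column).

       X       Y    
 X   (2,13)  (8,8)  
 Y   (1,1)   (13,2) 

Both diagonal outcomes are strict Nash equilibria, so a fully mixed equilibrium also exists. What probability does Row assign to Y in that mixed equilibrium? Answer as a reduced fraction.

5/6

Row's mix p on X must make Column indifferent between X and Y.
Column's payoff from X: 13p + 1(1−p). From Y: 8p + 2(1−p).
Set equal: 5p = 1(1−p) → p = 1/6.
Probability on Y is 1 − 1/6 = 5/6.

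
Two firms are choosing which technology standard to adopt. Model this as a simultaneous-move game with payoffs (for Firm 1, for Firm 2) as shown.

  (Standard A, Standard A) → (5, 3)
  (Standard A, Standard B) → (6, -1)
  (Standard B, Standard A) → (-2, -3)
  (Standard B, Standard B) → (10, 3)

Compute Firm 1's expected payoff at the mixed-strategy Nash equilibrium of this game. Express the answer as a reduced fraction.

Firm 2 mixes with probability q on Standard A, chosen so Firm 1 is indifferent: 5q + 6(1−q) = (-2)q + 10(1−q) gives q = 4/11.
Firm 1's expected payoff (from either row, since indifferent) is 5·4/11 + 6·7/11 = 62/11.

62/11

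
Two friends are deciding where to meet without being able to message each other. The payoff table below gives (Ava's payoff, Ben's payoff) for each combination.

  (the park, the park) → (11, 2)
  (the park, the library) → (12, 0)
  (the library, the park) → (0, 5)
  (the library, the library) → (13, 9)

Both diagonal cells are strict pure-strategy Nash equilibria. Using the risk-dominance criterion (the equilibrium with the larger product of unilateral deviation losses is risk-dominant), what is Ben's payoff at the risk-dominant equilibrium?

At both the park: Ava loses 11 − 0 = 11 by deviating; Ben loses 2 − 0 = 2. Product = 11·2 = 22.
At both the library: Ava loses 13 − 12 = 1 by deviating; Ben loses 9 − 5 = 4. Product = 1·4 = 4.
22 > 4, so both the park is risk-dominant. Ben's payoff there is 2.

2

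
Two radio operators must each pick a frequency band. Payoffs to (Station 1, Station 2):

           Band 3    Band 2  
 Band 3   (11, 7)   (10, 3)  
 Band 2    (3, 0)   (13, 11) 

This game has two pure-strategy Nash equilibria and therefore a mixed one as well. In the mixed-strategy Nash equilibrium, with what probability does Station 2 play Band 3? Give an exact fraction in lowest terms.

Station 2's mix q on Band 3 must make Station 1 indifferent between Band 3 and Band 2.
Station 1's payoff from Band 3: 11q + 10(1−q). From Band 2: 3q + 13(1−q).
Set equal: 8q = 3(1−q) → q = 3/11.

3/11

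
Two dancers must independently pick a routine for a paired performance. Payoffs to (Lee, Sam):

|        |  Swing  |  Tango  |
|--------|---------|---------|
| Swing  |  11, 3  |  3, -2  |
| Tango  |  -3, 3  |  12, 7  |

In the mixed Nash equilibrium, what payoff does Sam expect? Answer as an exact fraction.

3

Lee mixes with probability p on Swing, chosen so Sam is indifferent: 3p + 3(1−p) = (-2)p + 7(1−p) gives p = 4/9.
Sam's expected payoff is 3·4/9 + 3·5/9 = 3.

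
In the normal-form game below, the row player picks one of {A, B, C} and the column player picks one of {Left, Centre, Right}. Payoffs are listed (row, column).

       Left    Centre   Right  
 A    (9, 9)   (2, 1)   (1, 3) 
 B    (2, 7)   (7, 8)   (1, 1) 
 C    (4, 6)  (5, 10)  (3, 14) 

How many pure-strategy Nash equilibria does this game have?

3

(A, Left): the row player gets 9 (best alternative 4); the column player gets 9 (best alternative 3). Neither deviates — NE.
(B, Centre): the row player gets 7 (best alternative 5); the column player gets 8 (best alternative 7). Neither deviates — NE.
(C, Right): the row player gets 3 (best alternative 1); the column player gets 14 (best alternative 10). Neither deviates — NE.
(C, Left) is not a NE: the row player would switch to A (9 > 4).
No other cell survives both best-response checks, so there are 3 pure NE.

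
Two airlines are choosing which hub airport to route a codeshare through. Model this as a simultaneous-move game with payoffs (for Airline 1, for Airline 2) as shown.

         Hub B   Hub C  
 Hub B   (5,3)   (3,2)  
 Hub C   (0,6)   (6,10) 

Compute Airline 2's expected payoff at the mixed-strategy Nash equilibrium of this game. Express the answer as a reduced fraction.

Airline 1 mixes with probability p on Hub B, chosen so Airline 2 is indifferent: 3p + 6(1−p) = 2p + 10(1−p) gives p = 4/5.
Airline 2's expected payoff is 3·4/5 + 6·1/5 = 18/5.

18/5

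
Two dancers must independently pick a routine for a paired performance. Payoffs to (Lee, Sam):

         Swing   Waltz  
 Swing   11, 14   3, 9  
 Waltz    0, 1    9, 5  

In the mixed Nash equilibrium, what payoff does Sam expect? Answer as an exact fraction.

Lee mixes with probability p on Swing, chosen so Sam is indifferent: 14p + 1(1−p) = 9p + 5(1−p) gives p = 4/9.
Sam's expected payoff is 14·4/9 + 1·5/9 = 61/9.

61/9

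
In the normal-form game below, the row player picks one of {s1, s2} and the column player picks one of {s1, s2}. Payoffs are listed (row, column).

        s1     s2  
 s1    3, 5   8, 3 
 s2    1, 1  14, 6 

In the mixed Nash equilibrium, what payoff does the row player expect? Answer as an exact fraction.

The column player mixes with probability q on s1, chosen so the row player is indifferent: 3q + 8(1−q) = 1q + 14(1−q) gives q = 3/4.
The row player's expected payoff (from either row, since indifferent) is 3·3/4 + 8·1/4 = 17/4.

17/4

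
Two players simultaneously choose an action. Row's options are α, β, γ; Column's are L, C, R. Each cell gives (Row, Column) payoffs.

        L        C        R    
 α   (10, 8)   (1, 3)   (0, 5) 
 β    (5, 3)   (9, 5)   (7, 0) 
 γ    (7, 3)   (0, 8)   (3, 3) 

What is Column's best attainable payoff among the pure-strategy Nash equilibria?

8

(α, L) is a pure NE (Row: 10 ≥ 7; Column: 8 ≥ 5). Column gets 8.
(β, C) is a pure NE (Row: 9 ≥ 1; Column: 5 ≥ 3). Column gets 5.
Every other cell has a profitable deviation for at least one player. Highest of {8, 5} is 8.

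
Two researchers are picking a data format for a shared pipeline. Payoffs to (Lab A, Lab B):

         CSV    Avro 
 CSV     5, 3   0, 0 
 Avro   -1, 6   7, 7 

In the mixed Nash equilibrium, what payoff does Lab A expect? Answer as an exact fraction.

Lab B mixes with probability q on CSV, chosen so Lab A is indifferent: 5q + 0(1−q) = (-1)q + 7(1−q) gives q = 7/13.
Lab A's expected payoff (from either row, since indifferent) is 5·7/13 + 0·6/13 = 35/13.

35/13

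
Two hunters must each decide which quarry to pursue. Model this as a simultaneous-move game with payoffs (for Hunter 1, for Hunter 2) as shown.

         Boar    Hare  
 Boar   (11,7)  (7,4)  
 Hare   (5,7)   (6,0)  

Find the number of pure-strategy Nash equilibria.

1

Both Boar: Hunter 1 gets 11 (best alternative 5); Hunter 2 gets 7 (best alternative 4). Neither deviates — NE.
Both Hare is not a NE: Hunter 1 would switch to Boar (7 > 6).
No other cell survives both best-response checks, so there is 1 pure NE.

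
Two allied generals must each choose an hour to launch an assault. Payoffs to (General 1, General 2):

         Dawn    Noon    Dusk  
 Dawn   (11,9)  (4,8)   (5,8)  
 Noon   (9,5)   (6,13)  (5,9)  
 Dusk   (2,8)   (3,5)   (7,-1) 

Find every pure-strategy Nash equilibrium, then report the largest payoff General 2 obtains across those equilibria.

13

Both Dawn is a pure NE (General 1: 11 ≥ 9; General 2: 9 ≥ 8). General 2 gets 9.
Both Noon is a pure NE (General 1: 6 ≥ 4; General 2: 13 ≥ 9). General 2 gets 13.
Every other cell has a profitable deviation for at least one player. Highest of {9, 13} is 13.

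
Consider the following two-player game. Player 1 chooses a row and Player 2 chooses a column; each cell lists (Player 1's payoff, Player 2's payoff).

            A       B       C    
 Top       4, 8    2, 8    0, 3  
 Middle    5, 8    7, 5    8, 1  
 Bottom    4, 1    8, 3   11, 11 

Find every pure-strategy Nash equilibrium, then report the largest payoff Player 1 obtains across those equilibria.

11

(Middle, A) is a pure NE (Player 1: 5 ≥ 4; Player 2: 8 ≥ 5). Player 1 gets 5.
(Bottom, C) is a pure NE (Player 1: 11 ≥ 8; Player 2: 11 ≥ 3). Player 1 gets 11.
Every other cell has a profitable deviation for at least one player. Highest of {5, 11} is 11.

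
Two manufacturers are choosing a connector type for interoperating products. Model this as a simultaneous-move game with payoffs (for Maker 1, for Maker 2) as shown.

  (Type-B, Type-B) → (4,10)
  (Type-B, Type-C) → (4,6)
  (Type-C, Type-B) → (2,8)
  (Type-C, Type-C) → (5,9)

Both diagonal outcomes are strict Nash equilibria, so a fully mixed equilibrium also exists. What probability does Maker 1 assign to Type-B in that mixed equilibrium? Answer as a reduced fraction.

1/5

Maker 1's mix p on Type-B must make Maker 2 indifferent between Type-B and Type-C.
Maker 2's payoff from Type-B: 10p + 8(1−p). From Type-C: 6p + 9(1−p).
Set equal: 4p = 1(1−p) → p = 1/5.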